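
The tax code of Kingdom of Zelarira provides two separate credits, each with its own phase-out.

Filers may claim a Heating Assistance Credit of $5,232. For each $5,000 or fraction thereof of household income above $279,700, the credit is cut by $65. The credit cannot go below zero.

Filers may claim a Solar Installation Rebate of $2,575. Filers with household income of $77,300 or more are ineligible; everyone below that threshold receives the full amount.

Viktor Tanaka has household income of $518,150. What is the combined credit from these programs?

$2,112

Heating Assistance Credit: income exceeds $279,700 by $238,450, which is 48 full-or-partial $5,000 increments; reduction = 48 × $65 = $3,120, leaving $2,112.
Solar Installation Rebate: $518,150 meets or exceeds the $77,300 cutoff, so the credit is $0.
Total: $2,112 + $0 = $2,112.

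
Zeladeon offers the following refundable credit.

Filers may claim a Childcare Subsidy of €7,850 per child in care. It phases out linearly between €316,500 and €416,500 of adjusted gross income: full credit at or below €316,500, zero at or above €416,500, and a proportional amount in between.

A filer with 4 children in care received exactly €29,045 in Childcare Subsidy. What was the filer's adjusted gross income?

€324,000

Full credit = 4 × €7,850 = €31,400.
€29,045 is 29,045/31,400 of the full €31,400, so 2,355/31,400 of the €100,000 range has been used: income = €316,500 + €100,000 × 2,355/31,400 = €324,000.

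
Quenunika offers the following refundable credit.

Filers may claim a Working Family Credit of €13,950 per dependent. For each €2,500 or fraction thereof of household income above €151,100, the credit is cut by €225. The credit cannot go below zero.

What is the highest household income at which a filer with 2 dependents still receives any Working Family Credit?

Full credit = 2 × €13,950 = €27,900.
After 123 increments the reduction is 123 × €225 = €27,675, leaving €225; one more increment wipes it out. Increment 123 ends at excess 123 × €2,500 = €307,500, so the highest qualifying income is €151,100 + €307,500 = €458,600.

€458,600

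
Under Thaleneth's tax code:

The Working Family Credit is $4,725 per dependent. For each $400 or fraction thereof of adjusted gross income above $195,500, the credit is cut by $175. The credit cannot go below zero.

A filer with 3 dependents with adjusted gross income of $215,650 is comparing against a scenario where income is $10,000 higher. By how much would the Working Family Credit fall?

$4,375

At $215,650 — base = 3 × $4,725 = $14,175. income exceeds $195,500 by $20,150, which is 51 full-or-partial $400 increments; reduction = 51 × $175 = $8,925, leaving $5,250.
At $225,650 — base = 3 × $4,725 = $14,175. income exceeds $195,500 by $30,150, which is 76 full-or-partial $400 increments; reduction = 76 × $175 = $13,300, leaving $875.
Lost: $5,250 − $875 = $4,375.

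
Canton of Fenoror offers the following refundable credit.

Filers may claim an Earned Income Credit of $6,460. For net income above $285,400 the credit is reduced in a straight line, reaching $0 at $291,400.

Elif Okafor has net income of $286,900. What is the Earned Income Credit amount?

$4,845

Earned Income Credit: $286,900 is $1,500 into a $6,000 phase-out range, leaving 4,500/6,000 of the credit: $6,460 × 4,500/6,000 = $4,845.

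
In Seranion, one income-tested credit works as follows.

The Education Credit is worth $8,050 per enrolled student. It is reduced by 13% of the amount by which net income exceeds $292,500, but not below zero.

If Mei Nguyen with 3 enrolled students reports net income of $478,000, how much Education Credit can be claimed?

Education Credit: base = 3 × $8,050 = $24,150. 13% of the $185,500 excess over $292,500 is $24,115; credit = $24,150 − $24,115 = $35.

$35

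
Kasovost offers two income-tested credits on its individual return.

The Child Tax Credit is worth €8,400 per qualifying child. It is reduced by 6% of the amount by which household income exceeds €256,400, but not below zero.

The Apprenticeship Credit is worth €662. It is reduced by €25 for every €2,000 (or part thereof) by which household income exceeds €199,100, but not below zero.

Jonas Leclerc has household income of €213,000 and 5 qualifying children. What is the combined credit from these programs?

Child Tax Credit: base = 5 × €8,400 = €42,000. €213,000 is at or below the €256,400 threshold, so the full €42,000 applies.
Apprenticeship Credit: income exceeds €199,100 by €13,900, which is 7 full-or-partial €2,000 increments; reduction = 7 × €25 = €175, leaving €487.
Total: €42,000 + €487 = €42,487.

€42,487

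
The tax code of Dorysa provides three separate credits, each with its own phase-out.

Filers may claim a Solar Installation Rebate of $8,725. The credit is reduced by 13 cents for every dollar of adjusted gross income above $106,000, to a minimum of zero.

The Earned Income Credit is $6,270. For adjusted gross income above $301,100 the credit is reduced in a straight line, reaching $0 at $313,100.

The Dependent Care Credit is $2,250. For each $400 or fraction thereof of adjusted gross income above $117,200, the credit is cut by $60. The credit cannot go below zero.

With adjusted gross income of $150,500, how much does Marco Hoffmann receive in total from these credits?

Solar Installation Rebate: 13% of the $44,500 excess over $106,000 is $5,785; credit = $8,725 − $5,785 = $2,940.
Earned Income Credit: $150,500 is at or below the $301,100 threshold, so the full $6,270 applies.
Dependent Care Credit: income exceeds $117,200 by $33,300 → 84 increments × $60 = $5,040 ≥ base, so the credit is $0.
Total: $2,940 + $6,270 + $0 = $9,210.

$9,210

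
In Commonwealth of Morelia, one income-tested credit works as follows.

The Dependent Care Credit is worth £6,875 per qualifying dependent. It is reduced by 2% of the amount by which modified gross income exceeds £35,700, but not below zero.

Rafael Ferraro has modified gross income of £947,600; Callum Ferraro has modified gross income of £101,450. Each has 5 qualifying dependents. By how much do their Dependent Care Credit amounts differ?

Rafael (£947,600): Dependent Care Credit: base = 5 × £6,875 = £34,375. 2% of the £911,900 excess over £35,700 is £18,238; credit = £34,375 − £18,238 = £16,137.
Callum (£101,450): Dependent Care Credit: base = 5 × £6,875 = £34,375. 2% of the £65,750 excess over £35,700 is £1,315; credit = £34,375 − £1,315 = £33,060.
Difference: |£16,137 − £33,060| = £16,923.

£16,923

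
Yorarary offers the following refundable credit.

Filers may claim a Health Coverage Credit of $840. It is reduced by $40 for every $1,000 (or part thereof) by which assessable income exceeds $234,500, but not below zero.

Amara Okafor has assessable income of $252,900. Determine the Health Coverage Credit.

$80

Health Coverage Credit: income exceeds $234,500 by $18,400, which is 19 full-or-partial $1,000 increments; reduction = 19 × $40 = $760, leaving $80.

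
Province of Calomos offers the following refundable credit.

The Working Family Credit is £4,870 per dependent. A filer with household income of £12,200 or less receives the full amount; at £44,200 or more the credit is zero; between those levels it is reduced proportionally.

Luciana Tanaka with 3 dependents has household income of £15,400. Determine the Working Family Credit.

£13,149

Working Family Credit: base = 3 × £4,870 = £14,610. £15,400 is £3,200 into a £32,000 phase-out range, leaving 28,800/32,000 of the credit: £14,610 × 28,800/32,000 = £13,149.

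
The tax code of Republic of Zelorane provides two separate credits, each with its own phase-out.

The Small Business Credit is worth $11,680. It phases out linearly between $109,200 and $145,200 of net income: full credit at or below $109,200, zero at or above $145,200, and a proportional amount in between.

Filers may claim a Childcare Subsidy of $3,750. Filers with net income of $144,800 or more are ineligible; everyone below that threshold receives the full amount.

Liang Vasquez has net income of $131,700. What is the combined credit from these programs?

Small Business Credit: $131,700 is $22,500 into a $36,000 phase-out range, leaving 13,500/36,000 of the credit: $11,680 × 13,500/36,000 = $4,380.
Childcare Subsidy: $131,700 is below the $144,800 cutoff, so the full $3,750 applies.
Total: $4,380 + $3,750 = $8,130.

$8,130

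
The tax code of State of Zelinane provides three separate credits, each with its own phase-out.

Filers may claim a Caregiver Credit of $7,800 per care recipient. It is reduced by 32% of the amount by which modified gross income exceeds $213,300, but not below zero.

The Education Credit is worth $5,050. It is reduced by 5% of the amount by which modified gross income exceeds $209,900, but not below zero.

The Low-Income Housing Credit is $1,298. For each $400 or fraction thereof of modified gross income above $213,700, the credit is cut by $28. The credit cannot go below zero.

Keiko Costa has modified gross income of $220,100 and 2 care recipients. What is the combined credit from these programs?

$18,814

Caregiver Credit: base = 2 × $7,800 = $15,600. 32% of the $6,800 excess over $213,300 is $2,176; credit = $15,600 − $2,176 = $13,424.
Education Credit: 5% of the $10,200 excess over $209,900 is $510; credit = $5,050 − $510 = $4,540.
Low-Income Housing Credit: income exceeds $213,700 by $6,400, which is 16 full-or-partial $400 increments; reduction = 16 × $28 = $448, leaving $850.
Total: $13,424 + $4,540 + $850 = $18,814.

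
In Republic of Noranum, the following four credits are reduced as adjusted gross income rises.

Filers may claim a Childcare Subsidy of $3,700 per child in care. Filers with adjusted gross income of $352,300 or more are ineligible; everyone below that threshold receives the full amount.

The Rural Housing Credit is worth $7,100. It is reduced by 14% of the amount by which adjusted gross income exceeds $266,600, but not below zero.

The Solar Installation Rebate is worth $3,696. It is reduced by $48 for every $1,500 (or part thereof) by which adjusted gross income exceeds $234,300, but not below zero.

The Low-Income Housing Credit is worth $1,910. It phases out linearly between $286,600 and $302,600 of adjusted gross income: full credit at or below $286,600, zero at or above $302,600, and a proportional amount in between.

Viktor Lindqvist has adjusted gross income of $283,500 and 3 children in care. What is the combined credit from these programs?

Childcare Subsidy: base = 3 × $3,700 = $11,100. $283,500 is below the $352,300 cutoff, so the full $11,100 applies.
Rural Housing Credit: 14% of the $16,900 excess over $266,600 is $2,366; credit = $7,100 − $2,366 = $4,734.
Solar Installation Rebate: income exceeds $234,300 by $49,200, which is 33 full-or-partial $1,500 increments; reduction = 33 × $48 = $1,584, leaving $2,112.
Low-Income Housing Credit: $283,500 is at or below the $286,600 threshold, so the full $1,910 applies.
Total: $11,100 + $4,734 + $2,112 + $1,910 = $19,856.

$19,856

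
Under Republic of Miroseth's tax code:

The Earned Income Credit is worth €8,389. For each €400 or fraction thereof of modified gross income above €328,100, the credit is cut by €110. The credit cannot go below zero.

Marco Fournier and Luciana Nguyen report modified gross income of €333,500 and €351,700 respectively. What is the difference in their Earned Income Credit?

Marco (€333,500): Earned Income Credit: income exceeds €328,100 by €5,400, which is 14 full-or-partial €400 increments; reduction = 14 × €110 = €1,540, leaving €6,849.
Luciana (€351,700): Earned Income Credit: income exceeds €328,100 by €23,600, which is 59 full-or-partial €400 increments; reduction = 59 × €110 = €6,490, leaving €1,899.
Difference: |€6,849 − €1,899| = €4,950.

€4,950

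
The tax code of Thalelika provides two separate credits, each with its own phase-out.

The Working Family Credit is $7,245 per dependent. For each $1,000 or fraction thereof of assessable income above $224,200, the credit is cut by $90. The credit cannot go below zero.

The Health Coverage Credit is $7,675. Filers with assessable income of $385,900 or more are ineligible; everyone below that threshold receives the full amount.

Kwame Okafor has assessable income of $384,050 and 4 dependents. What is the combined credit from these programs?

Working Family Credit: base = 4 × $7,245 = $28,980. income exceeds $224,200 by $159,850, which is 160 full-or-partial $1,000 increments; reduction = 160 × $90 = $14,400, leaving $14,580.
Health Coverage Credit: $384,050 is below the $385,900 cutoff, so the full $7,675 applies.
Total: $14,580 + $7,675 = $22,255.

$22,255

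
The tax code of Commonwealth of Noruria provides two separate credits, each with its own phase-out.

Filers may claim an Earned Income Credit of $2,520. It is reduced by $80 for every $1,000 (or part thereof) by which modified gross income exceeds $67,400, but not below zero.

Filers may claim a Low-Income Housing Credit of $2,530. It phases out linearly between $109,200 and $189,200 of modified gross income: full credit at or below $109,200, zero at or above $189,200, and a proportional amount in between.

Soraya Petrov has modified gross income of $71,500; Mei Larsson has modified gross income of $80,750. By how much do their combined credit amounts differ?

Soraya ($71,500): Earned Income Credit: income exceeds $67,400 by $4,100, which is 5 full-or-partial $1,000 increments; reduction = 5 × $80 = $400, leaving $2,120. Low-Income Housing Credit: $71,500 is at or below the $109,200 threshold, so the full $2,530 applies. total $2,120 + $2,530 = $4,650
Mei ($80,750): Earned Income Credit: income exceeds $67,400 by $13,350, which is 14 full-or-partial $1,000 increments; reduction = 14 × $80 = $1,120, leaving $1,400. Low-Income Housing Credit: $80,750 is at or below the $109,200 threshold, so the full $2,530 applies. total $1,400 + $2,530 = $3,930
Difference: |$4,650 − $3,930| = $720.

$720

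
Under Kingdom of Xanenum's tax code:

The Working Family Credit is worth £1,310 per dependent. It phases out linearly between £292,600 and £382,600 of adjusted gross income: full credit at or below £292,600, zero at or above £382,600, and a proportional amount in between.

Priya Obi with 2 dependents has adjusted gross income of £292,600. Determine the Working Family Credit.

Working Family Credit: base = 2 × £1,310 = £2,620. £292,600 is at or below the £292,600 threshold, so the full £2,620 applies.

£2,620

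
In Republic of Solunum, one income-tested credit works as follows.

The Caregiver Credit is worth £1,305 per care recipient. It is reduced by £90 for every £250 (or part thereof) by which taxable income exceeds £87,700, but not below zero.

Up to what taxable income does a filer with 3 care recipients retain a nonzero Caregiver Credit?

Full credit = 3 × £1,305 = £3,915.
After 43 increments the reduction is 43 × £90 = £3,870, leaving £45; one more increment wipes it out. Increment 43 ends at excess 43 × £250 = £10,750, so the highest qualifying income is £87,700 + £10,750 = £98,450.

£98,450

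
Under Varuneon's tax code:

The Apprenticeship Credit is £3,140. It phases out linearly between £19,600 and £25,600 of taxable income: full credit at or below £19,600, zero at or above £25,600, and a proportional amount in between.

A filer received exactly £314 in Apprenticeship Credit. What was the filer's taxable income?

£314 is 314/3,140 of the full £3,140, so 2,826/3,140 of the £6,000 range has been used: income = £19,600 + £6,000 × 2,826/3,140 = £25,000.

£25,000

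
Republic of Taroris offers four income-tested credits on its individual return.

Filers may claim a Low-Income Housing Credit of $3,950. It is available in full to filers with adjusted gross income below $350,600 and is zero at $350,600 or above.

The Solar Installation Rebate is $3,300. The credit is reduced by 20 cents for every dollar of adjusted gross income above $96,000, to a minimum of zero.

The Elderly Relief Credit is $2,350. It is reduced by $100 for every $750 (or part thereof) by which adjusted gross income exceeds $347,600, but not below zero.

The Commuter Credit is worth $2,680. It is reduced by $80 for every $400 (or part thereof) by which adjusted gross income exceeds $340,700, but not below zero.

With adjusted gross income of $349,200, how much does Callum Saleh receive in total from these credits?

$6,920

Low-Income Housing Credit: $349,200 is below the $350,600 cutoff, so the full $3,950 applies.
Solar Installation Rebate: 20% of the $253,200 excess over $96,000 is $50,640 ≥ base, so the credit is $0.
Elderly Relief Credit: income exceeds $347,600 by $1,600, which is 3 full-or-partial $750 increments; reduction = 3 × $100 = $300, leaving $2,050.
Commuter Credit: income exceeds $340,700 by $8,500, which is 22 full-or-partial $400 increments; reduction = 22 × $80 = $1,760, leaving $920.
Total: $3,950 + $0 + $2,050 + $920 = $6,920.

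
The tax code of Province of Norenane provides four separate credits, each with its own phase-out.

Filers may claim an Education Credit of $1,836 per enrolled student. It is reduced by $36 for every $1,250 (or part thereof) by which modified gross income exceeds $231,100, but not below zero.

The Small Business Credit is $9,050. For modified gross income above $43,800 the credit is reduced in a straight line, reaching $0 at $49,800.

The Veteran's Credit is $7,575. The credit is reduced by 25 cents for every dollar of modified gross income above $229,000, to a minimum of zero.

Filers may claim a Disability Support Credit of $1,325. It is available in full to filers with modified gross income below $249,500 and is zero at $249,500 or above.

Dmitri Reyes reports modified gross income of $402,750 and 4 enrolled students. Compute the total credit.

Education Credit: base = 4 × $1,836 = $7,344. income exceeds $231,100 by $171,650, which is 138 full-or-partial $1,250 increments; reduction = 138 × $36 = $4,968, leaving $2,376.
Small Business Credit: $402,750 is at or above $49,800, so the credit is $0.
Veteran's Credit: 25% of the $173,750 excess over $229,000 is $43,437.50 ≥ base, so the credit is $0.
Disability Support Credit: $402,750 meets or exceeds the $249,500 cutoff, so the credit is $0.
Total: $2,376 + $0 + $0 + $0 = $2,376.

$2,376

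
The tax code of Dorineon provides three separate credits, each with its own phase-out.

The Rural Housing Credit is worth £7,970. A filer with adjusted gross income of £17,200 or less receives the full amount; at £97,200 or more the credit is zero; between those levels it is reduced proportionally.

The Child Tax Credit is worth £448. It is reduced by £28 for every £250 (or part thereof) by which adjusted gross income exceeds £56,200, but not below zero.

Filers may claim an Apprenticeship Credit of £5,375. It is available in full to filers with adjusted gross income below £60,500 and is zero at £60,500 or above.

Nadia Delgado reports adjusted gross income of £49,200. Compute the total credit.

Rural Housing Credit: £49,200 is £32,000 into a £80,000 phase-out range, leaving 48,000/80,000 of the credit: £7,970 × 48,000/80,000 = £4,782.
Child Tax Credit: £49,200 is at or below the £56,200 threshold, so the full £448 applies.
Apprenticeship Credit: £49,200 is below the £60,500 cutoff, so the full £5,375 applies.
Total: £4,782 + £448 + £5,375 = £10,605.

£10,605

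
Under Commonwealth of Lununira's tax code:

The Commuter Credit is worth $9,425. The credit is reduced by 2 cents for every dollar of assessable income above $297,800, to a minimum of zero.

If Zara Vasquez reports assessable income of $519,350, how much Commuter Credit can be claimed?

$4,994

Commuter Credit: 2% of the $221,550 excess over $297,800 is $4,431; credit = $9,425 − $4,431 = $4,994.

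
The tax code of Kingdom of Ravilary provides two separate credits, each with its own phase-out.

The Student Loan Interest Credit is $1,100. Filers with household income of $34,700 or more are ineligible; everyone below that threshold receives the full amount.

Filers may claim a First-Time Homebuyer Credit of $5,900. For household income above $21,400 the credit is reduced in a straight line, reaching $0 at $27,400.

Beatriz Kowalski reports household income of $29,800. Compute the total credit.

$1,100

Student Loan Interest Credit: $29,800 is below the $34,700 cutoff, so the full $1,100 applies.
First-Time Homebuyer Credit: $29,800 is at or above $27,400, so the credit is $0.
Total: $1,100 + $0 = $1,100.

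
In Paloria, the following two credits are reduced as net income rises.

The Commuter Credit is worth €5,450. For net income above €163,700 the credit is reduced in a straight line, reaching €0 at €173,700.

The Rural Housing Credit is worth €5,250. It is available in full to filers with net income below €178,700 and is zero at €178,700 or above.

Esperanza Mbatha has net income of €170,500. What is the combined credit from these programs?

€6,994

Commuter Credit: €170,500 is €6,800 into a €10,000 phase-out range, leaving 3,200/10,000 of the credit: €5,450 × 3,200/10,000 = €1,744.
Rural Housing Credit: €170,500 is below the €178,700 cutoff, so the full €5,250 applies.
Total: €1,744 + €5,250 = €6,994.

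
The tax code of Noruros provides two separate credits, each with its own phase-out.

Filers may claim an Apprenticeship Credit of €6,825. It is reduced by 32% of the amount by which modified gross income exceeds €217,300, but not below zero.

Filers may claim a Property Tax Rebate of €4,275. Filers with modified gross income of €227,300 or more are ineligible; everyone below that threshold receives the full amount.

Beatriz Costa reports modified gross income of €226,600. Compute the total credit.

Apprenticeship Credit: 32% of the €9,300 excess over €217,300 is €2,976; credit = €6,825 − €2,976 = €3,849.
Property Tax Rebate: €226,600 is below the €227,300 cutoff, so the full €4,275 applies.
Total: €3,849 + €4,275 = €8,124.

€8,124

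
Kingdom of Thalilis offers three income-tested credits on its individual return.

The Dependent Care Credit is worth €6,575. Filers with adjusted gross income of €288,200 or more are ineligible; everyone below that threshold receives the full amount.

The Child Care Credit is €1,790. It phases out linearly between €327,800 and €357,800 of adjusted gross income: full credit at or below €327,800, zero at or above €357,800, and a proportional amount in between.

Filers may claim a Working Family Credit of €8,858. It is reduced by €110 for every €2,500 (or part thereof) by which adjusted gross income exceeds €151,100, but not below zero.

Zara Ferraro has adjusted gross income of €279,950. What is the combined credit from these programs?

Dependent Care Credit: €279,950 is below the €288,200 cutoff, so the full €6,575 applies.
Child Care Credit: €279,950 is at or below the €327,800 threshold, so the full €1,790 applies.
Working Family Credit: income exceeds €151,100 by €128,850, which is 52 full-or-partial €2,500 increments; reduction = 52 × €110 = €5,720, leaving €3,138.
Total: €6,575 + €1,790 + €3,138 = €11,503.

€11,503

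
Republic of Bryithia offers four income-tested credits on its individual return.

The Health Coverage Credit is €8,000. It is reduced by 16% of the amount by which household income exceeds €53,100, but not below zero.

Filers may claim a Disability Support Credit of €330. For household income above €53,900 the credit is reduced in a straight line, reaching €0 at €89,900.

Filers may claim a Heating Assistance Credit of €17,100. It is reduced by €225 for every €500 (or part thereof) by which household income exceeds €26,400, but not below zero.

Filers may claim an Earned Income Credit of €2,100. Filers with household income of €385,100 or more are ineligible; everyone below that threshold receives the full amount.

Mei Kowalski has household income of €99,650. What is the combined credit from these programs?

Health Coverage Credit: 16% of the €46,550 excess over €53,100 is €7,448; credit = €8,000 − €7,448 = €552.
Disability Support Credit: €99,650 is at or above €89,900, so the credit is €0.
Heating Assistance Credit: income exceeds €26,400 by €73,250 → 147 increments × €225 = €33,075 ≥ base, so the credit is €0.
Earned Income Credit: €99,650 is below the €385,100 cutoff, so the full €2,100 applies.
Total: €552 + €0 + €0 + €2,100 = €2,652.

€2,652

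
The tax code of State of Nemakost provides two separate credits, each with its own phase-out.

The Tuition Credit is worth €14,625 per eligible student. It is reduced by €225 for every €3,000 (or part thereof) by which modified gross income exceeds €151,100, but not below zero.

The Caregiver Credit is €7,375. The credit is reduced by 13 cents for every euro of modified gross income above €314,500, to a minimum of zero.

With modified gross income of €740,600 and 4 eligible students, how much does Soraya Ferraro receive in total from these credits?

Tuition Credit: base = 4 × €14,625 = €58,500. income exceeds €151,100 by €589,500, which is 197 full-or-partial €3,000 increments; reduction = 197 × €225 = €44,325, leaving €14,175.
Caregiver Credit: 13% of the €426,100 excess over €314,500 is €55,393 ≥ base, so the credit is €0.
Total: €14,175 + €0 = €14,175.

€14,175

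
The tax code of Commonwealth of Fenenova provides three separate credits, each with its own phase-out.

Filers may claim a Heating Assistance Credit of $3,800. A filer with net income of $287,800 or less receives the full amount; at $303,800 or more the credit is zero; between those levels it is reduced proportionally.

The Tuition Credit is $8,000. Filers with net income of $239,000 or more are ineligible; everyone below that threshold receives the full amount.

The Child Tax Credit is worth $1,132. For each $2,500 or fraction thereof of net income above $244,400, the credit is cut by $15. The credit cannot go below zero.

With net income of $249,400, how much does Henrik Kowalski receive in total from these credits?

Heating Assistance Credit: $249,400 is at or below the $287,800 threshold, so the full $3,800 applies.
Tuition Credit: $249,400 meets or exceeds the $239,000 cutoff, so the credit is $0.
Child Tax Credit: income exceeds $244,400 by $5,000, which is 2 full-or-partial $2,500 increments; reduction = 2 × $15 = $30, leaving $1,102.
Total: $3,800 + $0 + $1,102 = $4,902.

$4,902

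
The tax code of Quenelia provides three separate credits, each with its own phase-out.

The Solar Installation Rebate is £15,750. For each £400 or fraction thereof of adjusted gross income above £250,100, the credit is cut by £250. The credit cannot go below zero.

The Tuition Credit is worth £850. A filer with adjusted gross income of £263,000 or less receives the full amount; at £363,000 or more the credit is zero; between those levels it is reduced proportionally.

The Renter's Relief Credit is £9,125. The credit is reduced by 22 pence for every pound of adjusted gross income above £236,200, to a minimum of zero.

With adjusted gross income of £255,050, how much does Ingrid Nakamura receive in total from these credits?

£18,328

Solar Installation Rebate: income exceeds £250,100 by £4,950, which is 13 full-or-partial £400 increments; reduction = 13 × £250 = £3,250, leaving £12,500.
Tuition Credit: £255,050 is at or below the £263,000 threshold, so the full £850 applies.
Renter's Relief Credit: 22% of the £18,850 excess over £236,200 is £4,147; credit = £9,125 − £4,147 = £4,978.
Total: £12,500 + £850 + £4,978 = £18,328.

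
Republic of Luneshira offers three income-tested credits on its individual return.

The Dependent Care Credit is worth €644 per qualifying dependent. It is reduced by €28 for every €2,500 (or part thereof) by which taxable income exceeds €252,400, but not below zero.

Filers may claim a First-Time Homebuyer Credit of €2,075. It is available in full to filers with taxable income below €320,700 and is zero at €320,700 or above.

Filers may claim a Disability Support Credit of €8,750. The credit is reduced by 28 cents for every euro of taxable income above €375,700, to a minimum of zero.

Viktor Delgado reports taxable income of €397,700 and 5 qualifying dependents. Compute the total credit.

€4,158

Dependent Care Credit: base = 5 × €644 = €3,220. income exceeds €252,400 by €145,300, which is 59 full-or-partial €2,500 increments; reduction = 59 × €28 = €1,652, leaving €1,568.
First-Time Homebuyer Credit: €397,700 meets or exceeds the €320,700 cutoff, so the credit is €0.
Disability Support Credit: 28% of the €22,000 excess over €375,700 is €6,160; credit = €8,750 − €6,160 = €2,590.
Total: €1,568 + €0 + €2,590 = €4,158.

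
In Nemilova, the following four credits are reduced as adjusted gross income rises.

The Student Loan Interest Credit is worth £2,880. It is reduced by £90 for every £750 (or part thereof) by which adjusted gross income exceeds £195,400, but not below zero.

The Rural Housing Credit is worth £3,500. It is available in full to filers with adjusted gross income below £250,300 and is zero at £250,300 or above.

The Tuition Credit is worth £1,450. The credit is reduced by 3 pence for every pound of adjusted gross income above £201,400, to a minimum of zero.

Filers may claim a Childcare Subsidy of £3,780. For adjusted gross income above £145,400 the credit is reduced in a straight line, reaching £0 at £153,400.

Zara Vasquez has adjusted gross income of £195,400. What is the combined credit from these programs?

£7,830

Student Loan Interest Credit: £195,400 is at or below the £195,400 threshold, so the full £2,880 applies.
Rural Housing Credit: £195,400 is below the £250,300 cutoff, so the full £3,500 applies.
Tuition Credit: £195,400 is at or below the £201,400 threshold, so the full £1,450 applies.
Childcare Subsidy: £195,400 is at or above £153,400, so the credit is £0.
Total: £2,880 + £3,500 + £1,450 + £0 = £7,830.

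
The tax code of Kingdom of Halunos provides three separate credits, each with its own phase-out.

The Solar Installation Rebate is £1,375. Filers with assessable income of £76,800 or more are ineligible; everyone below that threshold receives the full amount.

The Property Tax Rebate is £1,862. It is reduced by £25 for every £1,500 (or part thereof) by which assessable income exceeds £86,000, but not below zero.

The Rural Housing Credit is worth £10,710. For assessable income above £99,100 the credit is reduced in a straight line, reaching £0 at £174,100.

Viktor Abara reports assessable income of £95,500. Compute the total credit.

£12,397

Solar Installation Rebate: £95,500 meets or exceeds the £76,800 cutoff, so the credit is £0.
Property Tax Rebate: income exceeds £86,000 by £9,500, which is 7 full-or-partial £1,500 increments; reduction = 7 × £25 = £175, leaving £1,687.
Rural Housing Credit: £95,500 is at or below the £99,100 threshold, so the full £10,710 applies.
Total: £0 + £1,687 + £10,710 = £12,397.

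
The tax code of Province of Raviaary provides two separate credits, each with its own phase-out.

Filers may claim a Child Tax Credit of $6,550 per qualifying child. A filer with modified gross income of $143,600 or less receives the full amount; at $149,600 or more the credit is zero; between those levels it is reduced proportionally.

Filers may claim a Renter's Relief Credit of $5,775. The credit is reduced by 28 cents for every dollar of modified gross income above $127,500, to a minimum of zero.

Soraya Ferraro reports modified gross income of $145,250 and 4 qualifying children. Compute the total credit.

Child Tax Credit: base = 4 × $6,550 = $26,200. $145,250 is $1,650 into a $6,000 phase-out range, leaving 4,350/6,000 of the credit: $26,200 × 4,350/6,000 = $18,995.
Renter's Relief Credit: 28% of the $17,750 excess over $127,500 is $4,970; credit = $5,775 − $4,970 = $805.
Total: $18,995 + $805 = $19,800.

$19,800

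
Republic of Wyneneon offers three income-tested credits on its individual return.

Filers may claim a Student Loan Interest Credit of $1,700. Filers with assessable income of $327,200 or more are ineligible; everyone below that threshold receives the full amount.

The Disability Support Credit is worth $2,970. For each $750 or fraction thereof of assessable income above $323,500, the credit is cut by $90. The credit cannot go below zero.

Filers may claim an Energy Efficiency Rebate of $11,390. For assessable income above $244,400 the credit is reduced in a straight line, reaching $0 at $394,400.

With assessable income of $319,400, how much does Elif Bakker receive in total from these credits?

Student Loan Interest Credit: $319,400 is below the $327,200 cutoff, so the full $1,700 applies.
Disability Support Credit: $319,400 is at or below the $323,500 threshold, so the full $2,970 applies.
Energy Efficiency Rebate: $319,400 is $75,000 into a $150,000 phase-out range, leaving 75,000/150,000 of the credit: $11,390 × 75,000/150,000 = $5,695.
Total: $1,700 + $2,970 + $5,695 = $10,365.

$10,365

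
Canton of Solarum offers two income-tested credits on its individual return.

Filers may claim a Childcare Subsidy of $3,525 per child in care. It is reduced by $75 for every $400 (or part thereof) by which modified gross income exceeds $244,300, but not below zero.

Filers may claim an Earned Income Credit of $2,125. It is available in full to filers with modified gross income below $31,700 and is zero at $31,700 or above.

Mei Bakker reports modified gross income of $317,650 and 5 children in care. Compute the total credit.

$3,825

Childcare Subsidy: base = 5 × $3,525 = $17,625. income exceeds $244,300 by $73,350, which is 184 full-or-partial $400 increments; reduction = 184 × $75 = $13,800, leaving $3,825.
Earned Income Credit: $317,650 meets or exceeds the $31,700 cutoff, so the credit is $0.
Total: $3,825 + $0 = $3,825.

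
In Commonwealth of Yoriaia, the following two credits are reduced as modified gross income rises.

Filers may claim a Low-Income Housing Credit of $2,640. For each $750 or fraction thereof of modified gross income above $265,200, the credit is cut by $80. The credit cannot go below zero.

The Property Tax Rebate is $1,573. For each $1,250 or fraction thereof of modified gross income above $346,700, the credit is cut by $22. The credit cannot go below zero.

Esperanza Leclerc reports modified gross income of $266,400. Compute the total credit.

Low-Income Housing Credit: income exceeds $265,200 by $1,200, which is 2 full-or-partial $750 increments; reduction = 2 × $80 = $160, leaving $2,480.
Property Tax Rebate: $266,400 is at or below the $346,700 threshold, so the full $1,573 applies.
Total: $2,480 + $1,573 = $4,053.

$4,053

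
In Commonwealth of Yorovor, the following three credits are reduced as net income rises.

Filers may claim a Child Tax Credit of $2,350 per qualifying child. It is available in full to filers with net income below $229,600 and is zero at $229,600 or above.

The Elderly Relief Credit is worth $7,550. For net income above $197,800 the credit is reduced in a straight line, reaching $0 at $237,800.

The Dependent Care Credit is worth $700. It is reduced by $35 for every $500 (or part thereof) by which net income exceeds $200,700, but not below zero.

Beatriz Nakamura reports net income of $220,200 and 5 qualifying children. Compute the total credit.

$15,072

Child Tax Credit: base = 5 × $2,350 = $11,750. $220,200 is below the $229,600 cutoff, so the full $11,750 applies.
Elderly Relief Credit: $220,200 is $22,400 into a $40,000 phase-out range, leaving 17,600/40,000 of the credit: $7,550 × 17,600/40,000 = $3,322.
Dependent Care Credit: income exceeds $200,700 by $19,500 → 39 increments × $35 = $1,365 ≥ base, so the credit is $0.
Total: $11,750 + $3,322 + $0 = $15,072.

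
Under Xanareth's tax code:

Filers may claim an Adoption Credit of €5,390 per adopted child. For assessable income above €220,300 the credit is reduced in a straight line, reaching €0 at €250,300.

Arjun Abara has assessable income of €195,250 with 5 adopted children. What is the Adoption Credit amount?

Adoption Credit: base = 5 × €5,390 = €26,950. €195,250 is at or below the €220,300 threshold, so the full €26,950 applies.

€26,950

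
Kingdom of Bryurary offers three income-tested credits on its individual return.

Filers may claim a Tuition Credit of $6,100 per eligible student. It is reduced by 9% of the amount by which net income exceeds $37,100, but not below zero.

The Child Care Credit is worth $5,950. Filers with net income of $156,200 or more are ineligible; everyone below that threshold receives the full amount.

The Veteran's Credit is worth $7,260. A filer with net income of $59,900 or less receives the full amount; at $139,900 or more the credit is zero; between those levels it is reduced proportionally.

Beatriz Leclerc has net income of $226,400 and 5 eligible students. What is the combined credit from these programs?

Tuition Credit: base = 5 × $6,100 = $30,500. 9% of the $189,300 excess over $37,100 is $17,037; credit = $30,500 − $17,037 = $13,463.
Child Care Credit: $226,400 meets or exceeds the $156,200 cutoff, so the credit is $0.
Veteran's Credit: $226,400 is at or above $139,900, so the credit is $0.
Total: $13,463 + $0 + $0 = $13,463.

$13,463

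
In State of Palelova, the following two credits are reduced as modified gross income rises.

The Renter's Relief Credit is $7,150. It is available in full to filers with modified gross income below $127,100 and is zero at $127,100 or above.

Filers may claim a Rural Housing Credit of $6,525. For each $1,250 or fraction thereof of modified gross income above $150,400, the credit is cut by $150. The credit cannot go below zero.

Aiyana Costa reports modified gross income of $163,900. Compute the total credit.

$4,875

Renter's Relief Credit: $163,900 meets or exceeds the $127,100 cutoff, so the credit is $0.
Rural Housing Credit: income exceeds $150,400 by $13,500, which is 11 full-or-partial $1,250 increments; reduction = 11 × $150 = $1,650, leaving $4,875.
Total: $0 + $4,875 = $4,875.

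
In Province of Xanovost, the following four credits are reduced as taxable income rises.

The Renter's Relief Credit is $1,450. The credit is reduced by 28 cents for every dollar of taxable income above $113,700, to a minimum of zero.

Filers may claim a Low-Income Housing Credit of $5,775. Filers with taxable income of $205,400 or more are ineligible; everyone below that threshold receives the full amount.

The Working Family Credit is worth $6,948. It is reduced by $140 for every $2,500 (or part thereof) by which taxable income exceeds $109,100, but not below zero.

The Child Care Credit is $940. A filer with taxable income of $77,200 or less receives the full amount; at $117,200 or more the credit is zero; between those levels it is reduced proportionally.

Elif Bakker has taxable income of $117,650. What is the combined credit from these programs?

Renter's Relief Credit: 28% of the $3,950 excess over $113,700 is $1,106; credit = $1,450 − $1,106 = $344.
Low-Income Housing Credit: $117,650 is below the $205,400 cutoff, so the full $5,775 applies.
Working Family Credit: income exceeds $109,100 by $8,550, which is 4 full-or-partial $2,500 increments; reduction = 4 × $140 = $560, leaving $6,388.
Child Care Credit: $117,650 is at or above $117,200, so the credit is $0.
Total: $344 + $5,775 + $6,388 + $0 = $12,507.

$12,507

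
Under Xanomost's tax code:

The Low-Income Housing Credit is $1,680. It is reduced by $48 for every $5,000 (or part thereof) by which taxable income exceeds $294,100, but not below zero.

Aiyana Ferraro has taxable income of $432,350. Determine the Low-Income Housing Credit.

$336

Low-Income Housing Credit: income exceeds $294,100 by $138,250, which is 28 full-or-partial $5,000 increments; reduction = 28 × $48 = $1,344, leaving $336.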